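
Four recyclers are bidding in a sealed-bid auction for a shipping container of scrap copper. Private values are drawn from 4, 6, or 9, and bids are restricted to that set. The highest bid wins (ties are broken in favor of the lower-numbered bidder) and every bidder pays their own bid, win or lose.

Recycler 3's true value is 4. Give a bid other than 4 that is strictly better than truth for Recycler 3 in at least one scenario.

Suppose Recycler 1 bids 4, Recycler 2 bids 4 and Recycler 4 bids 4.
Bid 4: loses but pays 4, utility -4.
Bid 6: wins, pays 6, utility 4 - 6 = -2.
So bidding 6 beats truth here (-2 > -4).

6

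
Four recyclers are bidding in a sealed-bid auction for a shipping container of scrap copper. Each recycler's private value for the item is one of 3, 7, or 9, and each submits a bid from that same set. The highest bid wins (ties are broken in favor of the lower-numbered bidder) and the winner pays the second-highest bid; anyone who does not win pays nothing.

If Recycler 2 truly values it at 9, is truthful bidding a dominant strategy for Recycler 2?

Check each profile of the others' bids and compare truth against every alternative bid.
Others bid (7, 3, 3): truth gives 2, best alternative gives 0.
Others bid (7, 3, 7): truth gives 2, best alternative gives 0.
Others bid (7, 7, 3): truth gives 2, best alternative gives 0.
Others bid (7, 7, 7): truth gives 2, best alternative gives 0.
Others bid (3, 3, 3): truth gives 6, best alternative gives 6.
Others bid (3, 3, 7): truth gives 2, best alternative gives 2.
(Remaining 21 profiles checked similarly; truth is weakly best in each.)
In every case the truthful bid is at least as good as any alternative, so it is a dominant strategy.

Yes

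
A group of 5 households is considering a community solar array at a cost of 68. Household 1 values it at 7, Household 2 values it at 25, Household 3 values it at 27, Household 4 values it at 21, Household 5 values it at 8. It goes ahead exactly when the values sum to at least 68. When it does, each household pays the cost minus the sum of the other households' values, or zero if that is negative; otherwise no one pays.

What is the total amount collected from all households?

Total value 88 ≥ cost 68, so it is built.
Household 1: others sum to 81; max(0, 68 - 81) = 0.
Household 2: others sum to 63; max(0, 68 - 63) = 5.
Household 3: others sum to 61; max(0, 68 - 61) = 7.
Household 4: others sum to 67; max(0, 68 - 67) = 1.
Household 5: others sum to 80; max(0, 68 - 80) = 0.
Total collected = 0 + 5 + 7 + 1 + 0 = 13.

13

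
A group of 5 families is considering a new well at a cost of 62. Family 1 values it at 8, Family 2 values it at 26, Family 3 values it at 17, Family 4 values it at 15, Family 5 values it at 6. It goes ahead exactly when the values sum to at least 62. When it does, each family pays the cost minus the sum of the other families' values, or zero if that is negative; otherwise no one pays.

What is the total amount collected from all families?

Total value 72 ≥ cost 62, so it is built.
Family 1: others sum to 64; max(0, 62 - 64) = 0.
Family 2: others sum to 46; max(0, 62 - 46) = 16.
Family 3: others sum to 55; max(0, 62 - 55) = 7.
Family 4: others sum to 57; max(0, 62 - 57) = 5.
Family 5: others sum to 66; max(0, 62 - 66) = 0.
Total collected = 0 + 16 + 7 + 5 + 0 = 28.

28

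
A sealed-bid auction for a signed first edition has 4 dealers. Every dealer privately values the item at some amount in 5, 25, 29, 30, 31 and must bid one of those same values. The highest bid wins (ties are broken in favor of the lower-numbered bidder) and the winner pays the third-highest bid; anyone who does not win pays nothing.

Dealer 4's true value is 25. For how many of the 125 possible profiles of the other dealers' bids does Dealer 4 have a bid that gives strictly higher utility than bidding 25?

Others bid (5, 5, 25): truth gives 0; bid 29 gives 20 > 0. Violating.
Others bid (5, 5, 29): truth gives 0; bid 30 gives 20 > 0. Violating.
Others bid (5, 5, 30): truth gives 0; bid 31 gives 20 > 0. Violating.
Others bid (5, 25, 5): truth gives 0; bid 29 gives 20 > 0. Violating.
Others bid (5, 5, 5): truth gives 20; no alternative beats it.
Others bid (5, 5, 31): truth gives 0; no alternative beats it.
(Checking all 125 profiles: 9 have a profitable deviation, 116 do not.)

9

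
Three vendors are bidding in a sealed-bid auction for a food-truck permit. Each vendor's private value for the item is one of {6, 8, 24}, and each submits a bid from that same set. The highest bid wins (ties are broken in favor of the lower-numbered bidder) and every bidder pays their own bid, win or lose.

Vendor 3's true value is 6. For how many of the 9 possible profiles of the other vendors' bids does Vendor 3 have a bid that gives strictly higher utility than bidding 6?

1

Others bid (6, 6): truth gives -6; bid 8 gives -2 > -6. Violating.
Others bid (6, 8): truth gives -6; no alternative beats it.
Others bid (6, 24): truth gives -6; no alternative beats it.
(Checking all 9 profiles: 1 has a profitable deviation, 8 do not.)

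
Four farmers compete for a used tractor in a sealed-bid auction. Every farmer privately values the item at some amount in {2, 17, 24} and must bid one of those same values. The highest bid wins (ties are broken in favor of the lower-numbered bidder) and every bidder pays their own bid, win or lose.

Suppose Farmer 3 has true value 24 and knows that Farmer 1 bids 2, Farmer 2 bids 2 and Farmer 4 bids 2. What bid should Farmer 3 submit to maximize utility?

Bid 2: loses but pays 2, utility -2.
Bid 17: wins, pays 17, utility 24 - 17 = 7.
Bid 24: wins, pays 24, utility 24 - 24 = 0.
The best choice is 17 with utility 7.

17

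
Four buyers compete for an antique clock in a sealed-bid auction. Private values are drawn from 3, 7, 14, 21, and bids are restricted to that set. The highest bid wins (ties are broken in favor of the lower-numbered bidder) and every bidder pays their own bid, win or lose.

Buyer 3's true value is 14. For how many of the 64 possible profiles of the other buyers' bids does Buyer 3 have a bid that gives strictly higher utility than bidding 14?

54

Others bid (3, 3, 3): truth gives 0; bid 7 gives 7 > 0. Violating.
Others bid (3, 3, 7): truth gives 0; bid 7 gives 7 > 0. Violating.
Others bid (3, 3, 21): truth gives -14; bid 3 gives -3 > -14. Violating.
Others bid (3, 7, 21): truth gives -14; bid 3 gives -3 > -14. Violating.
Others bid (3, 3, 14): truth gives 0; no alternative beats it.
Others bid (3, 7, 3): truth gives 0; no alternative beats it.
(Checking all 64 profiles: 54 have a profitable deviation, 10 do not.)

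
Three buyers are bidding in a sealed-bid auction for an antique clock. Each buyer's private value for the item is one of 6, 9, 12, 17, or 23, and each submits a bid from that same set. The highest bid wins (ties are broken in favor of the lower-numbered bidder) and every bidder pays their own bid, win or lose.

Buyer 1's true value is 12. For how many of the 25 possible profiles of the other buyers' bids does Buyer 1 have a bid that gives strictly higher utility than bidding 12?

20

Others bid (6, 6): truth gives 0; bid 6 gives 6 > 0. Violating.
Others bid (6, 9): truth gives 0; bid 9 gives 3 > 0. Violating.
Others bid (6, 17): truth gives -12; bid 17 gives -5 > -12. Violating.
Others bid (6, 23): truth gives -12; bid 6 gives -6 > -12. Violating.
Others bid (6, 12): truth gives 0; no alternative beats it.
Others bid (9, 12): truth gives 0; no alternative beats it.
(Checking all 25 profiles: 20 have a profitable deviation, 5 do not.)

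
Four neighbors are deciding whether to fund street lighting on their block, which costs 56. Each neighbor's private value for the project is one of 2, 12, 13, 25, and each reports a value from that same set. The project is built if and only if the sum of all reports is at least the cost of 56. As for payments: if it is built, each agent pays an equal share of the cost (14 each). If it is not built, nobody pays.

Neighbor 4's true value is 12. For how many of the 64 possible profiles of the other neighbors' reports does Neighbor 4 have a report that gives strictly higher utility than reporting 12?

Others report (2, 25, 25): truth gives -2; report 2 gives 0 > -2. Violating.
Others report (12, 12, 25): truth gives -2; report 2 gives 0 > -2. Violating.
Others report (12, 13, 25): truth gives -2; report 2 gives 0 > -2. Violating.
Others report (12, 25, 12): truth gives -2; report 2 gives 0 > -2. Violating.
Others report (2, 2, 2): truth gives 0; no alternative beats it.
Others report (2, 2, 12): truth gives 0; no alternative beats it.
(Checking all 64 profiles: 15 have a profitable deviation, 49 do not.)

15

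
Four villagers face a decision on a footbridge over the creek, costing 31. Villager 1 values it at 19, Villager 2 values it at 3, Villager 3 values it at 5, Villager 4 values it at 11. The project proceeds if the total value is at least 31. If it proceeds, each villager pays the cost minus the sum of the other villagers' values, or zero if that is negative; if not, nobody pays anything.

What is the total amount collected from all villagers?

16

Total value 38 ≥ cost 31, so it is built.
Villager 1: others sum to 19; max(0, 31 - 19) = 12.
Villager 2: others sum to 35; max(0, 31 - 35) = 0.
Villager 3: others sum to 33; max(0, 31 - 33) = 0.
Villager 4: others sum to 27; max(0, 31 - 27) = 4.
Total collected = 12 + 0 + 0 + 4 = 16.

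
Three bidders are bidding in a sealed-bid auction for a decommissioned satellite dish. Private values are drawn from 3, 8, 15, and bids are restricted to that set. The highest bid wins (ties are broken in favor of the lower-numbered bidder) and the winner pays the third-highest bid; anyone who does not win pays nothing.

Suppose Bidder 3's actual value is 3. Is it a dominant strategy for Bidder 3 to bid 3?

Yes

Check each profile of the others' bids and compare truth against every alternative bid.
Others bid (3, 3): truth gives 0, best alternative gives 0.
Others bid (3, 8): truth gives 0, best alternative gives 0.
Others bid (3, 15): truth gives 0, best alternative gives 0.
Others bid (8, 3): truth gives 0, best alternative gives 0.
Others bid (8, 8): truth gives 0, best alternative gives 0.
Others bid (8, 15): truth gives 0, best alternative gives 0.
(Remaining 3 profiles checked similarly; truth is weakly best in each.)
In every case the truthful bid is at least as good as any alternative, so it is a dominant strategy.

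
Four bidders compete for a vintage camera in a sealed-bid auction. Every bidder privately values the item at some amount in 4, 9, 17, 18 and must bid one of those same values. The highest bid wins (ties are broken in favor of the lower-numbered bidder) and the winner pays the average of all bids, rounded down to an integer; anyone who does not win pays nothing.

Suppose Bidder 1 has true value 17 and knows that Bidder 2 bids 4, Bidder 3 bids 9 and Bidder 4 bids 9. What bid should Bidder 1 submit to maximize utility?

Bid 4: loses, pays 0, utility 0.
Bid 9: wins, pays 7, utility 17 - 7 = 10.
Bid 17: wins, pays 9, utility 17 - 9 = 8.
Bid 18: wins, pays 10, utility 17 - 10 = 7.
The best choice is 9 with utility 10.

9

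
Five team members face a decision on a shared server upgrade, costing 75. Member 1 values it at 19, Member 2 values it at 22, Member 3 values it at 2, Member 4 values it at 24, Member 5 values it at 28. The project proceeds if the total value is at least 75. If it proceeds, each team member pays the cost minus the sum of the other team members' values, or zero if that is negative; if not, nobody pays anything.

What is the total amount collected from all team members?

Total value 95 ≥ cost 75, so it is built.
Member 1: others sum to 76; max(0, 75 - 76) = 0.
Member 2: others sum to 73; max(0, 75 - 73) = 2.
Member 3: others sum to 93; max(0, 75 - 93) = 0.
Member 4: others sum to 71; max(0, 75 - 71) = 4.
Member 5: others sum to 67; max(0, 75 - 67) = 8.
Total collected = 0 + 2 + 0 + 4 + 8 = 14.

14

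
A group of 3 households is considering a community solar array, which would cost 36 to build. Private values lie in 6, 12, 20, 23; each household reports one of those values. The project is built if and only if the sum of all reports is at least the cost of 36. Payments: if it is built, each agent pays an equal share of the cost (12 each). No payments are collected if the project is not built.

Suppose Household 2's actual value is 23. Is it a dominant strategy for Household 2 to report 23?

Check each profile of the others' reports and compare truth against every alternative report.
Others report (6, 12): truth gives 11, best alternative gives 11.
Others report (6, 20): truth gives 11, best alternative gives 11.
Others report (6, 23): truth gives 11, best alternative gives 11.
Others report (12, 6): truth gives 11, best alternative gives 11.
Others report (12, 12): truth gives 11, best alternative gives 11.
Others report (12, 20): truth gives 11, best alternative gives 11.
(Remaining 10 profiles checked similarly; truth is weakly best in each.)
In every case the truthful report is at least as good as any alternative, so it is a dominant strategy.

Yes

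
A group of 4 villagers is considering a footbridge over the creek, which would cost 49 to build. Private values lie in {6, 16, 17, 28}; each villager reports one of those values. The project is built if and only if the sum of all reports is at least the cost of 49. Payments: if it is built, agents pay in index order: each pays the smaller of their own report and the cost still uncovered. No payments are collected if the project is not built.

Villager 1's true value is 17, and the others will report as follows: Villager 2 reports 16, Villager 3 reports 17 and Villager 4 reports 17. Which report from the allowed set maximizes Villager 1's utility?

Report 6: project built, pays 6, utility 17 - 6 = 11.
Report 16: project built, pays 16, utility 17 - 16 = 1.
Report 17: project built, pays 17, utility 17 - 17 = 0.
Report 28: project built, pays 28, utility 17 - 28 = -11.
The best choice is 6 with utility 11.

6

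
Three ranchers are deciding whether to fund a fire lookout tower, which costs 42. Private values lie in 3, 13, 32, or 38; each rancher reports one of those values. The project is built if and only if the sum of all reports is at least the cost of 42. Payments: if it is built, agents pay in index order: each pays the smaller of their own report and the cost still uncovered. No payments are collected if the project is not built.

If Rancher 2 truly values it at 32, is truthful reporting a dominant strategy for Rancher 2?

No

Consider the case where Rancher 1 reports 3 and Rancher 3 reports 32.
Truthful report 32: project built, pays 32, utility 32 - 32 = 0.
Report 13 instead: project built, pays 13, utility 32 - 13 = 19.
Since 19 > 0, reporting 13 is strictly better here, so truthful reporting is not dominant.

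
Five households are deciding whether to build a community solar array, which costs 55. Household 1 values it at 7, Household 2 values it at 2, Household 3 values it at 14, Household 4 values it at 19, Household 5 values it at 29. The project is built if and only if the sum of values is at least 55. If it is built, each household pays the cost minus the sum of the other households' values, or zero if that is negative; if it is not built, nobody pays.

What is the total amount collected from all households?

Total value 71 ≥ cost 55, so it is built.
Household 1: others sum to 64; max(0, 55 - 64) = 0.
Household 2: others sum to 69; max(0, 55 - 69) = 0.
Household 3: others sum to 57; max(0, 55 - 57) = 0.
Household 4: others sum to 52; max(0, 55 - 52) = 3.
Household 5: others sum to 42; max(0, 55 - 42) = 13.
Total collected = 0 + 0 + 0 + 3 + 13 = 16.

16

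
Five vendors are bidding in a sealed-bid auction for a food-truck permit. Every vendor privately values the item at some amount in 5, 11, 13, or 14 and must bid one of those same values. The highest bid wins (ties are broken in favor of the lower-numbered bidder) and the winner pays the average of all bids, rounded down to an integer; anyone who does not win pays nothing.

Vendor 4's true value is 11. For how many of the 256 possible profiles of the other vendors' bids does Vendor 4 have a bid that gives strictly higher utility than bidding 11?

54

Others bid (5, 5, 5, 13): truth gives 0; bid 13 gives 3 > 0. Violating.
Others bid (5, 5, 5, 14): truth gives 0; bid 14 gives 3 > 0. Violating.
Others bid (5, 5, 11, 5): truth gives 0; bid 13 gives 4 > 0. Violating.
Others bid (5, 5, 11, 11): truth gives 0; bid 13 gives 2 > 0. Violating.
Others bid (5, 5, 5, 5): truth gives 5; no alternative beats it.
Others bid (5, 5, 5, 11): truth gives 4; no alternative beats it.
(Checking all 256 profiles: 54 have a profitable deviation, 202 do not.)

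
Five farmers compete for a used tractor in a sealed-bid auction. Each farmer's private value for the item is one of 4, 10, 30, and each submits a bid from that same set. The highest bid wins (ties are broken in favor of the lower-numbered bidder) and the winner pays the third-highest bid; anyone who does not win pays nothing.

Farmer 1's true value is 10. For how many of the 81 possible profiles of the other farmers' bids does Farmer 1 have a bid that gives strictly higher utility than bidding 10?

Others bid (4, 4, 4, 30): truth gives 0; bid 30 gives 6 > 0. Violating.
Others bid (4, 4, 30, 4): truth gives 0; bid 30 gives 6 > 0. Violating.
Others bid (4, 30, 4, 4): truth gives 0; bid 30 gives 6 > 0. Violating.
Others bid (30, 4, 4, 4): truth gives 0; bid 30 gives 6 > 0. Violating.
Others bid (4, 4, 4, 4): truth gives 6; no alternative beats it.
Others bid (4, 4, 4, 10): truth gives 6; no alternative beats it.
(Checking all 81 profiles: 4 have a profitable deviation, 77 do not.)

4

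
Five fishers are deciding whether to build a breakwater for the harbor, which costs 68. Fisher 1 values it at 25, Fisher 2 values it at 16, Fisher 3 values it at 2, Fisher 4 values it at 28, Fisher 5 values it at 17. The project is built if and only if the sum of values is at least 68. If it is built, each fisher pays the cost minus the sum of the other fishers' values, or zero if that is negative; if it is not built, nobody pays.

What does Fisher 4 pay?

8

Total value 88 ≥ cost 68, so the project is built.
The other fishers' values sum to 60.
Cost minus that sum is 68 - 60 = 8.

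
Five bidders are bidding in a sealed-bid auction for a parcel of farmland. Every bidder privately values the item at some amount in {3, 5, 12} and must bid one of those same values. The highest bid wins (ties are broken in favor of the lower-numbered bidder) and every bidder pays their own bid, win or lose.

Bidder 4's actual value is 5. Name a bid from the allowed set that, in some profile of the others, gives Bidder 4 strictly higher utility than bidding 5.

Suppose Bidder 1 bids 3, Bidder 2 bids 3, Bidder 3 bids 3 and Bidder 5 bids 12.
Bid 5: loses but pays 5, utility -5.
Bid 3: loses but pays 3, utility -3.
So bidding 3 beats truth here (-3 > -5).

3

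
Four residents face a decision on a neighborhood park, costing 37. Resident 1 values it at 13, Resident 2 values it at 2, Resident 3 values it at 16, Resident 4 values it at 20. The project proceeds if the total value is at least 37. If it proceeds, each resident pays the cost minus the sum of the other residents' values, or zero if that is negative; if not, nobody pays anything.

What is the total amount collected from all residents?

Total value 51 ≥ cost 37, so it is built.
Resident 1: others sum to 38; max(0, 37 - 38) = 0.
Resident 2: others sum to 49; max(0, 37 - 49) = 0.
Resident 3: others sum to 35; max(0, 37 - 35) = 2.
Resident 4: others sum to 31; max(0, 37 - 31) = 6.
Total collected = 0 + 0 + 2 + 6 = 8.

8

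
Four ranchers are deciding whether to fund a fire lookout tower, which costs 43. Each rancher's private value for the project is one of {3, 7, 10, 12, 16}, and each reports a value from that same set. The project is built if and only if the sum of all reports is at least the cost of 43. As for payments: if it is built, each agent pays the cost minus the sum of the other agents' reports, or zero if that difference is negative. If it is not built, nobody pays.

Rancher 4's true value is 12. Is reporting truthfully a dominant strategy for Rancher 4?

Check each profile of the others' reports and compare truth against every alternative report.
Others report (12, 16, 16): truth gives 12, best alternative gives 12.
Others report (16, 12, 16): truth gives 12, best alternative gives 12.
Others report (16, 16, 12): truth gives 12, best alternative gives 12.
Others report (16, 16, 16): truth gives 12, best alternative gives 12.
Others report (10, 16, 16): truth gives 11, best alternative gives 11.
Others report (16, 10, 16): truth gives 11, best alternative gives 11.
(Remaining 119 profiles checked similarly; truth is weakly best in each.)
In every case the truthful report is at least as good as any alternative, so it is a dominant strategy.

Yes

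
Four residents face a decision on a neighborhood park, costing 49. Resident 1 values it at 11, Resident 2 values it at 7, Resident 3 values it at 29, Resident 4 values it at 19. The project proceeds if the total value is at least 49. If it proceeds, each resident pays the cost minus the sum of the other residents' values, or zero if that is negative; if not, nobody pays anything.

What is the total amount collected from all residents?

14

Total value 66 ≥ cost 49, so it is built.
Resident 1: others sum to 55; max(0, 49 - 55) = 0.
Resident 2: others sum to 59; max(0, 49 - 59) = 0.
Resident 3: others sum to 37; max(0, 49 - 37) = 12.
Resident 4: others sum to 47; max(0, 49 - 47) = 2.
Total collected = 0 + 0 + 12 + 2 = 14.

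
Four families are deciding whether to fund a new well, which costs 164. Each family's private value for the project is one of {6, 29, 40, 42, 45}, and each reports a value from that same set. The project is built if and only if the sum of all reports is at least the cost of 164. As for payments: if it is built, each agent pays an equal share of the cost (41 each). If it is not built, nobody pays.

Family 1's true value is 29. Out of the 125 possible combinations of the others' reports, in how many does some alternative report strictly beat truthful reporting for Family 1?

1

Others report (45, 45, 45): truth gives -12; report 6 gives 0 > -12. Violating.
Others report (6, 6, 6): truth gives 0; no alternative beats it.
Others report (6, 6, 29): truth gives 0; no alternative beats it.
(Checking all 125 profiles: 1 has a profitable deviation, 124 do not.)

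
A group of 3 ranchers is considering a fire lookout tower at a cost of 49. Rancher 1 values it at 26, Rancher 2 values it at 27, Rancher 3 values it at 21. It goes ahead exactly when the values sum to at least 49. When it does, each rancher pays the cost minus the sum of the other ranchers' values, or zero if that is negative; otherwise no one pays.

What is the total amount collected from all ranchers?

Total value 74 ≥ cost 49, so it is built.
Rancher 1: others sum to 48; max(0, 49 - 48) = 1.
Rancher 2: others sum to 47; max(0, 49 - 47) = 2.
Rancher 3: others sum to 53; max(0, 49 - 53) = 0.
Total collected = 1 + 2 + 0 = 3.

3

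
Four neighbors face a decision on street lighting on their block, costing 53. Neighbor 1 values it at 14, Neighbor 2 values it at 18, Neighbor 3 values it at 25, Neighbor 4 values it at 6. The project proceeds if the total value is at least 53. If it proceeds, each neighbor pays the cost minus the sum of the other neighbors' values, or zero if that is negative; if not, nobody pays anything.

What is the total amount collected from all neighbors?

Total value 63 ≥ cost 53, so it is built.
Neighbor 1: others sum to 49; max(0, 53 - 49) = 4.
Neighbor 2: others sum to 45; max(0, 53 - 45) = 8.
Neighbor 3: others sum to 38; max(0, 53 - 38) = 15.
Neighbor 4: others sum to 57; max(0, 53 - 57) = 0.
Total collected = 4 + 8 + 15 + 0 = 27.

27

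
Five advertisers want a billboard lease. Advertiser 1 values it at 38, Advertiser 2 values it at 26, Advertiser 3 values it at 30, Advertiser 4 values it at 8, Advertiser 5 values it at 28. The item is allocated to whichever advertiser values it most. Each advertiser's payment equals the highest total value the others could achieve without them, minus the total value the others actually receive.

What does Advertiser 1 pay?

Advertiser 1 has the highest value and receives the item.
Without Advertiser 1, the item would go to the next-highest value, 30, so the others could achieve 30.
With Advertiser 1 present and winning, the others receive nothing, so their total is 0.
Payment = 30 - 0 = 30.

30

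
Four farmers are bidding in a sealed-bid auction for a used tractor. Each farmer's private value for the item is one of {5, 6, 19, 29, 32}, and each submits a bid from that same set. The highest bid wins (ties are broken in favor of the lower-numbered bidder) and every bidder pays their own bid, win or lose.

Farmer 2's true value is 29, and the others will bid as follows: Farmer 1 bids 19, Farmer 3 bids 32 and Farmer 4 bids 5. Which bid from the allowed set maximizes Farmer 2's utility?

Bid 5: loses but pays 5, utility -5.
Bid 6: loses but pays 6, utility -6.
Bid 19: loses but pays 19, utility -19.
Bid 29: loses but pays 29, utility -29.
Bid 32: wins, pays 32, utility 29 - 32 = -3.
The best choice is 32 with utility -3.

32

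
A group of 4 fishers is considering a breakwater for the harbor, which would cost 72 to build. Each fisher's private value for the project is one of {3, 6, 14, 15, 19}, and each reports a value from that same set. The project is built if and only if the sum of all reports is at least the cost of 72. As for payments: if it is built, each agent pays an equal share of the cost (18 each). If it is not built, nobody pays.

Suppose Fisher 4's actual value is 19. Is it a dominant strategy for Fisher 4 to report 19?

Check each profile of the others' reports and compare truth against every alternative report.
Others report (15, 19, 19): truth gives 1, best alternative gives 0.
Others report (19, 15, 19): truth gives 1, best alternative gives 0.
Others report (19, 19, 15): truth gives 1, best alternative gives 0.
Others report (19, 19, 19): truth gives 1, best alternative gives 1.
Others report (3, 3, 3): truth gives 0, best alternative gives 0.
Others report (3, 3, 6): truth gives 0, best alternative gives 0.
(Remaining 119 profiles checked similarly; truth is weakly best in each.)
In every case the truthful report is at least as good as any alternative, so it is a dominant strategy.

Yes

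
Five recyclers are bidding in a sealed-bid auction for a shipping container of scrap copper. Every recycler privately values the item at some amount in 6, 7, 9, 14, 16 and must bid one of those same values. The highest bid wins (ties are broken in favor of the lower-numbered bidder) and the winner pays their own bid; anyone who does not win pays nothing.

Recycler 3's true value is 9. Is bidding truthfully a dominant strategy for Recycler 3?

No

Consider the case where Recycler 1 bids 6, Recycler 2 bids 6, Recycler 4 bids 6 and Recycler 5 bids 6.
Truthful bid 9: wins, pays 9, utility 9 - 9 = 0.
Bid 7 instead: wins, pays 7, utility 9 - 7 = 2.
Since 2 > 0, bidding 7 is strictly better here, so truthful bidding is not dominant.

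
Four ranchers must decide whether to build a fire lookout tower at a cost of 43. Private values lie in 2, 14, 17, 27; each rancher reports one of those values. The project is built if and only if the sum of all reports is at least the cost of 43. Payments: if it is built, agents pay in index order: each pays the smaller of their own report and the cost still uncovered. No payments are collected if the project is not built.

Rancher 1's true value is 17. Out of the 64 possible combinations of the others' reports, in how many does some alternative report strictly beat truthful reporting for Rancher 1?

57

Others report (2, 2, 27): truth gives 0; report 14 gives 3 > 0. Violating.
Others report (2, 14, 14): truth gives 0; report 14 gives 3 > 0. Violating.
Others report (2, 14, 17): truth gives 0; report 14 gives 3 > 0. Violating.
Others report (2, 14, 27): truth gives 0; report 2 gives 15 > 0. Violating.
Others report (2, 2, 2): truth gives 0; no alternative beats it.
Others report (2, 2, 14): truth gives 0; no alternative beats it.
(Checking all 64 profiles: 57 have a profitable deviation, 7 do not.)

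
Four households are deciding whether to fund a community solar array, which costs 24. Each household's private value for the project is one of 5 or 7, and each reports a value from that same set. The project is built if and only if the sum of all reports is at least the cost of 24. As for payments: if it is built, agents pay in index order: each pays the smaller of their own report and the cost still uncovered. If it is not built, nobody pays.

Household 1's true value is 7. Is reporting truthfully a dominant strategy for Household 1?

Consider the case where Household 2 reports 5, Household 3 reports 7 and Household 4 reports 7.
Truthful report 7: project built, pays 7, utility 7 - 7 = 0.
Report 5 instead: project built, pays 5, utility 7 - 5 = 2.
Since 2 > 0, reporting 5 is strictly better here, so truthful reporting is not dominant.

No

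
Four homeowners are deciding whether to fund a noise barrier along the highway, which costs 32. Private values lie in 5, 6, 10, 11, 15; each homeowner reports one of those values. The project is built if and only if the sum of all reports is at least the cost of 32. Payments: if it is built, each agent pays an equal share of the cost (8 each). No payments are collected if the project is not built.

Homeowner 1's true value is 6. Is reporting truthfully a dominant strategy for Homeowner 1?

No

Consider the case where Homeowner 2 reports 5, Homeowner 3 reports 6 and Homeowner 4 reports 15.
Truthful report 6: project built, pays 8, utility 6 - 8 = -2.
Report 5 instead: project not built, utility 0.
Since 0 > -2, reporting 5 is strictly better here, so truthful reporting is not dominant.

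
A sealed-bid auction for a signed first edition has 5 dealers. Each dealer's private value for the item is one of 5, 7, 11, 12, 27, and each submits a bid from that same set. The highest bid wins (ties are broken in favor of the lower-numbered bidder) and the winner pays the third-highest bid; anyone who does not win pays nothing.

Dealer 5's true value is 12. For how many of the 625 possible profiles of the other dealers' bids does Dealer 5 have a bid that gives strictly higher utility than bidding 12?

108

Others bid (5, 5, 5, 12): truth gives 0; bid 27 gives 7 > 0. Violating.
Others bid (5, 5, 7, 12): truth gives 0; bid 27 gives 5 > 0. Violating.
Others bid (5, 5, 11, 12): truth gives 0; bid 27 gives 1 > 0. Violating.
Others bid (5, 5, 12, 5): truth gives 0; bid 27 gives 7 > 0. Violating.
Others bid (5, 5, 5, 5): truth gives 7; no alternative beats it.
Others bid (5, 5, 5, 7): truth gives 7; no alternative beats it.
(Checking all 625 profiles: 108 have a profitable deviation, 517 do not.)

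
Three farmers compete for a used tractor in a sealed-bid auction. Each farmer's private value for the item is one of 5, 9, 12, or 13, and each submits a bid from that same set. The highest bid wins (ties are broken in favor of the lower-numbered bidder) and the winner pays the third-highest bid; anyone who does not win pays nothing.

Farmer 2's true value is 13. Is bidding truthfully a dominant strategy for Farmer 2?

Check each profile of the others' bids and compare truth against every alternative bid.
Others bid (5, 13): truth gives 8, best alternative gives 0.
Others bid (12, 5): truth gives 8, best alternative gives 0.
Others bid (9, 13): truth gives 4, best alternative gives 0.
Others bid (12, 9): truth gives 4, best alternative gives 0.
Others bid (12, 12): truth gives 1, best alternative gives 0.
Others bid (12, 13): truth gives 1, best alternative gives 0.
(Remaining 10 profiles checked similarly; truth is weakly best in each.)
In every case the truthful bid is at least as good as any alternative, so it is a dominant strategy.

Yes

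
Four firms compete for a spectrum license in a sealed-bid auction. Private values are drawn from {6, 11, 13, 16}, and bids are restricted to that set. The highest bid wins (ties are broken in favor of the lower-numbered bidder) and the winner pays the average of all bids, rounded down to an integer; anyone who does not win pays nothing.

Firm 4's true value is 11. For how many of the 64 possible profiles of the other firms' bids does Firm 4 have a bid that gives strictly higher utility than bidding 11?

9

Others bid (6, 6, 11): truth gives 0; bid 13 gives 2 > 0. Violating.
Others bid (6, 6, 13): truth gives 0; bid 16 gives 1 > 0. Violating.
Others bid (6, 11, 6): truth gives 0; bid 13 gives 2 > 0. Violating.
Others bid (6, 11, 11): truth gives 0; bid 13 gives 1 > 0. Violating.
Others bid (6, 6, 6): truth gives 4; no alternative beats it.
Others bid (6, 6, 16): truth gives 0; no alternative beats it.
(Checking all 64 profiles: 9 have a profitable deviation, 55 do not.)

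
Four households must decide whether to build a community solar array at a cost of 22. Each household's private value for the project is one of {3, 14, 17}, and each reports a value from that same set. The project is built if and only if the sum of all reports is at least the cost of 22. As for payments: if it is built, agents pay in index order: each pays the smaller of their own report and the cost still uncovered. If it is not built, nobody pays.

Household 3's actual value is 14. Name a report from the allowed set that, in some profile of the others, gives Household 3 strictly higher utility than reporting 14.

Suppose Household 1 reports 3, Household 2 reports 3 and Household 4 reports 14.
Report 14: project built, pays 14, utility 14 - 14 = 0.
Report 3: project built, pays 3, utility 14 - 3 = 11.
So reporting 3 beats truth here (11 > 0).

3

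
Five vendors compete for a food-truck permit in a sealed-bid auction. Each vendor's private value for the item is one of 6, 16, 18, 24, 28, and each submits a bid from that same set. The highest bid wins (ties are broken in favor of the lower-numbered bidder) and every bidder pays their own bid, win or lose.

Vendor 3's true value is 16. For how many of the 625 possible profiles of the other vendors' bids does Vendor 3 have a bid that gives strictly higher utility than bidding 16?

621

Others bid (6, 6, 6, 18): truth gives -16; bid 18 gives -2 > -16. Violating.
Others bid (6, 6, 6, 24): truth gives -16; bid 6 gives -6 > -16. Violating.
Others bid (6, 6, 6, 28): truth gives -16; bid 6 gives -6 > -16. Violating.
Others bid (6, 6, 16, 18): truth gives -16; bid 18 gives -2 > -16. Violating.
Others bid (6, 6, 6, 6): truth gives 0; no alternative beats it.
Others bid (6, 6, 6, 16): truth gives 0; no alternative beats it.
(Checking all 625 profiles: 621 have a profitable deviation, 4 do not.)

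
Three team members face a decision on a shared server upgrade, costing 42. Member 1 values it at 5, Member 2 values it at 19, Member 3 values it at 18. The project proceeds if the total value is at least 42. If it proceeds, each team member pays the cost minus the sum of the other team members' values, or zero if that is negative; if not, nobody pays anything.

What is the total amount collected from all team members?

Total value 42 ≥ cost 42, so it is built.
Member 1: others sum to 37; max(0, 42 - 37) = 5.
Member 2: others sum to 23; max(0, 42 - 23) = 19.
Member 3: others sum to 24; max(0, 42 - 24) = 18.
Total collected = 5 + 19 + 18 = 42.

42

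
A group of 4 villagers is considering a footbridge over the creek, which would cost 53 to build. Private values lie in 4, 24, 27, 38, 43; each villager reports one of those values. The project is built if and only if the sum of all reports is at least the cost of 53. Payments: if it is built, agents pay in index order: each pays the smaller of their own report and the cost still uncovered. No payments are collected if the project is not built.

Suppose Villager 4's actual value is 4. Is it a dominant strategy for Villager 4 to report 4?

Yes

Check each profile of the others' reports and compare truth against every alternative report.
Others report (4, 4, 24): truth gives 0, best alternative gives -17.
Others report (4, 24, 4): truth gives 0, best alternative gives -17.
Others report (24, 4, 4): truth gives 0, best alternative gives -17.
Others report (4, 4, 27): truth gives 0, best alternative gives -14.
Others report (4, 27, 4): truth gives 0, best alternative gives -14.
Others report (27, 4, 4): truth gives 0, best alternative gives -14.
(Remaining 119 profiles checked similarly; truth is weakly best in each.)
In every case the truthful report is at least as good as any alternative, so it is a dominant strategy.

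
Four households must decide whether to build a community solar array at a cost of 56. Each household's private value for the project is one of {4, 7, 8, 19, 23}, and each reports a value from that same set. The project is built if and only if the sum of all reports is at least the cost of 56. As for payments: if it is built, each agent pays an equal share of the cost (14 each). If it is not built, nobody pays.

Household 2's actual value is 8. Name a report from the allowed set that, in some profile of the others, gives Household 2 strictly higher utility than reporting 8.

Suppose Household 1 reports 4, Household 3 reports 23 and Household 4 reports 23.
Report 8: project built, pays 14, utility 8 - 14 = -6.
Report 4: project not built, utility 0.
So reporting 4 beats truth here (0 > -6).

4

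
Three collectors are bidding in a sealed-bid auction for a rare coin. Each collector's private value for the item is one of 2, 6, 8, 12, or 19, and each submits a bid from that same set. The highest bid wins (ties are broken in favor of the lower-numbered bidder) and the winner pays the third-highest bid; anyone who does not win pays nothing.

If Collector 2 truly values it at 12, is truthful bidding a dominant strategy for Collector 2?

No

Consider the case where Collector 1 bids 2 and Collector 3 bids 19.
Truthful bid 12: loses, pays 0, utility 0.
Bid 19 instead: wins, pays 2, utility 12 - 2 = 10.
Since 10 > 0, bidding 19 is strictly better here, so truthful bidding is not dominant.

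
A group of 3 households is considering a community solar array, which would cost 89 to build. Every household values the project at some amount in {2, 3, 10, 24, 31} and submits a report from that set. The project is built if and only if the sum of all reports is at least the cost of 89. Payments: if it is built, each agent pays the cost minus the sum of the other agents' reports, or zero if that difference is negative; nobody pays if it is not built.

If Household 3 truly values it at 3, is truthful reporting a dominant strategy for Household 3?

Yes

Check each profile of the others' reports and compare truth against every alternative report.
Others report (2, 2): truth gives 0, best alternative gives 0.
Others report (2, 3): truth gives 0, best alternative gives 0.
Others report (2, 10): truth gives 0, best alternative gives 0.
Others report (2, 24): truth gives 0, best alternative gives 0.
Others report (2, 31): truth gives 0, best alternative gives 0.
Others report (3, 2): truth gives 0, best alternative gives 0.
(Remaining 19 profiles checked similarly; truth is weakly best in each.)
In every case the truthful report is at least as good as any alternative, so it is a dominant strategy.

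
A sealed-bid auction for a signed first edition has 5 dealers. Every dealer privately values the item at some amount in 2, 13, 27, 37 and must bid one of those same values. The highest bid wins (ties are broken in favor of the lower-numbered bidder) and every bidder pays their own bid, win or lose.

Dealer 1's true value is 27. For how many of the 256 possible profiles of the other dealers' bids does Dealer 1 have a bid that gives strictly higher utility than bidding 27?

191

Others bid (2, 2, 2, 2): truth gives 0; bid 2 gives 25 > 0. Violating.
Others bid (2, 2, 2, 13): truth gives 0; bid 13 gives 14 > 0. Violating.
Others bid (2, 2, 2, 37): truth gives -27; bid 2 gives -2 > -27. Violating.
Others bid (2, 2, 13, 2): truth gives 0; bid 13 gives 14 > 0. Violating.
Others bid (2, 2, 2, 27): truth gives 0; no alternative beats it.
Others bid (2, 2, 13, 27): truth gives 0; no alternative beats it.
(Checking all 256 profiles: 191 have a profitable deviation, 65 do not.)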